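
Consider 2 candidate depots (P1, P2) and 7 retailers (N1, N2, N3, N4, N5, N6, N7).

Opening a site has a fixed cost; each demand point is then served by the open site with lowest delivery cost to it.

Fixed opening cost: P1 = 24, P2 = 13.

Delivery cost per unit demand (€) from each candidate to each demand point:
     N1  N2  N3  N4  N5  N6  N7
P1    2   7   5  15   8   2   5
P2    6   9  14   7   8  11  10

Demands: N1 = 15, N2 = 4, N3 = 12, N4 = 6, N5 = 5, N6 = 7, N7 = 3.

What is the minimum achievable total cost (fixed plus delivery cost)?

266

Open {P1, P2}: assign each demand point to its cheapest open site.
  N1→P1 15×2=30, N2→P1 4×7=28, N3→P1 12×5=60, N4→P2 6×7=42, N5→P1 5×8=40, N6→P1 7×2=14, N7→P1 3×5=15
  delivery cost 229, fixed 37 → total 266.
Compare {P1}: delivery cost 277 + fixed 24 = 301.
Compare {P2}: delivery cost 483 + fixed 13 = 496.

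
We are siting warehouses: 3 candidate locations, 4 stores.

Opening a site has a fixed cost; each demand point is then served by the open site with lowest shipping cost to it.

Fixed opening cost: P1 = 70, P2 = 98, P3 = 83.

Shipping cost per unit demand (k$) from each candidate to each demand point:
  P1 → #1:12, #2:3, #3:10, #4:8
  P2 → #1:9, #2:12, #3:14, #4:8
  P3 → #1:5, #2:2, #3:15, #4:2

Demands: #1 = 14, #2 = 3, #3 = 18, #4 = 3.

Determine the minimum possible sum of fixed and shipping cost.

415

Open {P1, P3}: assign each demand point to its cheapest open site.
  #1→P3 14×5=70, #2→P3 3×2=6, #3→P1 18×10=180, #4→P3 3×2=6
  shipping cost 262, fixed 153 → total 415.
Compare {P3}: shipping cost 352 + fixed 83 = 435.
Compare {P1}: shipping cost 381 + fixed 70 = 451.
Compare {P1, P2}: shipping cost 339 + fixed 168 = 507.
All other subsets cost ≥ 435. Minimum total cost: 415.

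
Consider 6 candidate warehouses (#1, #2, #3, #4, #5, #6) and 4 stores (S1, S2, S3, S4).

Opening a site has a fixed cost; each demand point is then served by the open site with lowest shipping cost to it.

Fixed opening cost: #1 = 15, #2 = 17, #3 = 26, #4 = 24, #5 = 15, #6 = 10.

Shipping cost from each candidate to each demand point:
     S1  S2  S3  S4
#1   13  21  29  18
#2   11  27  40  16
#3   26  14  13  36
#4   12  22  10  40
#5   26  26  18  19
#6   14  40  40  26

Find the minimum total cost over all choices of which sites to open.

96

Open {#1}: assign each demand point to its cheapest open site.
  S1→#1 13, S2→#1 21, S3→#1 29, S4→#1 18
  shipping cost 81, fixed 15 → total 96.
Compare {#2, #3}: shipping cost 54 + fixed 43 = 97.
Compare {#1, #3}: shipping cost 58 + fixed 41 = 99.
Compare {#1, #4}: shipping cost 61 + fixed 39 = 100.
All other subsets cost ≥ 97. Minimum total cost: 96.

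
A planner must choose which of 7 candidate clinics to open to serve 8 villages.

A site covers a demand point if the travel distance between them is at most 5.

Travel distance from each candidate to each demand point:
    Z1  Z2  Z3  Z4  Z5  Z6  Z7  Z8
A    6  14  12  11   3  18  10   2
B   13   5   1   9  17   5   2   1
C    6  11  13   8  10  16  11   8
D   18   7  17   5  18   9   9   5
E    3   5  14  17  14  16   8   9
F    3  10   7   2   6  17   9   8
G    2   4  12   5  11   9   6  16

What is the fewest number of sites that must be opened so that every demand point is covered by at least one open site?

Coverage sets (demand points within 5 of each site):
  A: {Z5, Z8}
  B: {Z2, Z3, Z6, Z7, Z8}
  C: {}
  D: {Z4, Z8}
  E: {Z1, Z2}
  F: {Z1, Z4}
  G: {Z1, Z2, Z4}
No 2 sites suffice: every size-2 union leaves at least one demand point uncovered.
But {A, B, F} covers everything, so the minimum is 3.

3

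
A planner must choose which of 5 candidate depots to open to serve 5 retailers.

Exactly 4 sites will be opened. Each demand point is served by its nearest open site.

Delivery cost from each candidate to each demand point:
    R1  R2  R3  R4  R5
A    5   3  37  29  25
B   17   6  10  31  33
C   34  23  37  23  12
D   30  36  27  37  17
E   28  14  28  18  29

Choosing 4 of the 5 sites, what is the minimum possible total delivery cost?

Open {A, B, C, E}.
  R1→A 5, R2→A 3, R3→B 10, R4→E 18, R5→C 12  ⇒ total 48.
Compare {A, B, C, D}: total 53.
Compare {A, B, D, E}: total 53.
No size-4 selection does better; minimum is 48.

48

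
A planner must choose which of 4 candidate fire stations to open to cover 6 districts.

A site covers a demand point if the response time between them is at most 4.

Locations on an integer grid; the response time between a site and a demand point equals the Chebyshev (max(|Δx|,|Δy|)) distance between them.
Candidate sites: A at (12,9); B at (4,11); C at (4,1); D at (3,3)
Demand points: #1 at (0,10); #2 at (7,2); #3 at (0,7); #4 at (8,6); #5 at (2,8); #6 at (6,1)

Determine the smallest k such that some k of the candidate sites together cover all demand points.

3

Coverage sets (demand points within 4 of each site):
  A: {#4}
  B: {#1, #3, #5}
  C: {#2, #6}
  D: {#2, #3, #6}
No 2 sites suffice: every size-2 union leaves at least one demand point uncovered.
But {A, B, C} covers everything, so the minimum is 3.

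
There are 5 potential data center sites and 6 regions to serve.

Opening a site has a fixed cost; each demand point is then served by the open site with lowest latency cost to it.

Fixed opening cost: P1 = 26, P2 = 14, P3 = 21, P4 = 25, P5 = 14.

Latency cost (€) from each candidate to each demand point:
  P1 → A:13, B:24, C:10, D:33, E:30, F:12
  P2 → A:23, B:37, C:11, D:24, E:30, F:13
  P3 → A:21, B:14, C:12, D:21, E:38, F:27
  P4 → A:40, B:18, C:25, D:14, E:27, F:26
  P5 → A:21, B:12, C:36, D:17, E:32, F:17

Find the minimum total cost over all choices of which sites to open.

Open {P2, P5}: assign each demand point to its cheapest open site.
  A→P5 21, B→P5 12, C→P2 11, D→P5 17, E→P2 30, F→P2 13
  latency cost 104, fixed 28 → total 132.
Compare {P1, P5}: latency cost 94 + fixed 40 = 134.
Compare {P1, P4}: latency cost 94 + fixed 51 = 145.
Compare {P2, P3}: latency cost 110 + fixed 35 = 145.
All other subsets cost ≥ 134. Minimum total cost: 132.

132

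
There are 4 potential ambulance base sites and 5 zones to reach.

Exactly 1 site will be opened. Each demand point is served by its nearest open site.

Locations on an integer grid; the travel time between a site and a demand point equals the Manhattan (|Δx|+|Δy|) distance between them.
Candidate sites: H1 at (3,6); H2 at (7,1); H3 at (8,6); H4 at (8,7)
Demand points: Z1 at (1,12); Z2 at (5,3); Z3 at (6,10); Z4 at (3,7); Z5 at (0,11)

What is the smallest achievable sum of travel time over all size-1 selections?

Open {H1}.
  Z1→H1 8, Z2→H1 5, Z3→H1 7, Z4→H1 1, Z5→H1 8  ⇒ total 29.
Compare {H4}: total 41.
Compare {H3}: total 44.
No size-1 selection does better; minimum is 29.

29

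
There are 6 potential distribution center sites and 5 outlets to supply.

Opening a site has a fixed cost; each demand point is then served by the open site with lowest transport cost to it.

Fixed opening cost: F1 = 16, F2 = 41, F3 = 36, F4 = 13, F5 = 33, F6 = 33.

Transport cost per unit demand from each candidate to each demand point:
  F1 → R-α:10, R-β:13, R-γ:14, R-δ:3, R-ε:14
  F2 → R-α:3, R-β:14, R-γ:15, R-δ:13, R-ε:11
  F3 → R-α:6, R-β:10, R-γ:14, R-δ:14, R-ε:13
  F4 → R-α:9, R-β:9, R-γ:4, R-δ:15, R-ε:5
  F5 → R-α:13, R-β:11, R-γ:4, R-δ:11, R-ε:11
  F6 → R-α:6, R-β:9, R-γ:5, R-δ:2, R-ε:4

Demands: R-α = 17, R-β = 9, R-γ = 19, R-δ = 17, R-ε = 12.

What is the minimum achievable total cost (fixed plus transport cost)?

377

Open {F2, F4, F6}: assign each demand point to its cheapest open site.
  R-α→F2 17×3=51, R-β→F4 9×9=81, R-γ→F4 19×4=76, R-δ→F6 17×2=34, R-ε→F6 12×4=48
  transport cost 290, fixed 87 → total 377.
Compare {F2, F6}: transport cost 309 + fixed 74 = 383.
Compare {F4, F6}: transport cost 341 + fixed 46 = 387.
Compare {F1, F2, F4}: transport cost 319 + fixed 70 = 389.
All other subsets cost ≥ 383. Minimum total cost: 377.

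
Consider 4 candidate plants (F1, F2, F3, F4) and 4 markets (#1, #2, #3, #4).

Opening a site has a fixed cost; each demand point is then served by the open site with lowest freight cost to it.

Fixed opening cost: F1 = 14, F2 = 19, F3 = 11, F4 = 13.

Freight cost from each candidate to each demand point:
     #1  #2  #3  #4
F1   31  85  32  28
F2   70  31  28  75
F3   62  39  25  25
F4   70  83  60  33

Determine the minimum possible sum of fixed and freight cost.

145

Open {F1, F3}: assign each demand point to its cheapest open site.
  #1→F1 31, #2→F3 39, #3→F3 25, #4→F3 25
  freight cost 120, fixed 25 → total 145.
Compare {F1, F2}: freight cost 118 + fixed 33 = 151.
Compare {F1, F2, F3}: freight cost 112 + fixed 44 = 156.
Compare {F1, F3, F4}: freight cost 120 + fixed 38 = 158.
All other subsets cost ≥ 151. Minimum total cost: 145.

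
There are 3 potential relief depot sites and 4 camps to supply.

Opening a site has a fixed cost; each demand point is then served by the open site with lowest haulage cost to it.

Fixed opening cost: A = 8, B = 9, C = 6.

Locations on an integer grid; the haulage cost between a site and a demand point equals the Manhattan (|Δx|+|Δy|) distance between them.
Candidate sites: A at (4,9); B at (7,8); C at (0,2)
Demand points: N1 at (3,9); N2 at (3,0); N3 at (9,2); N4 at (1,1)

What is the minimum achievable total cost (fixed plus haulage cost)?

Open {A, C}: assign each demand point to its cheapest open site.
  N1→A 1, N2→C 5, N3→C 9, N4→C 2
  haulage cost 17, fixed 14 → total 31.
Compare {C}: haulage cost 26 + fixed 6 = 32.
Compare {B, C}: haulage cost 20 + fixed 15 = 35.
Compare {A, B, C}: haulage cost 16 + fixed 23 = 39.
All other subsets cost ≥ 32. Minimum total cost: 31.

31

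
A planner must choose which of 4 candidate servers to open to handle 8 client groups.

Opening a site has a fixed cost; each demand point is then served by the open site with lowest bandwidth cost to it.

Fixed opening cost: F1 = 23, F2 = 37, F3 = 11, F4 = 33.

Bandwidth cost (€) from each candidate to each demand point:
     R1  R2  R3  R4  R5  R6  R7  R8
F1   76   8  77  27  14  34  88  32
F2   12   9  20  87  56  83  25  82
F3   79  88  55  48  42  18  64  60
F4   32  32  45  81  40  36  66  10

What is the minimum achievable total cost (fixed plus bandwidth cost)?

227

Open {F1, F2, F3}: assign each demand point to its cheapest open site.
  R1→F2 12, R2→F1 8, R3→F2 20, R4→F1 27, R5→F1 14, R6→F3 18, R7→F2 25, R8→F1 32
  bandwidth cost 156, fixed 71 → total 227.
Compare {F1, F2}: bandwidth cost 172 + fixed 60 = 232.
Compare {F1, F2, F3, F4}: bandwidth cost 134 + fixed 104 = 238.
Compare {F1, F2, F4}: bandwidth cost 150 + fixed 93 = 243.
All other subsets cost ≥ 232. Minimum total cost: 227.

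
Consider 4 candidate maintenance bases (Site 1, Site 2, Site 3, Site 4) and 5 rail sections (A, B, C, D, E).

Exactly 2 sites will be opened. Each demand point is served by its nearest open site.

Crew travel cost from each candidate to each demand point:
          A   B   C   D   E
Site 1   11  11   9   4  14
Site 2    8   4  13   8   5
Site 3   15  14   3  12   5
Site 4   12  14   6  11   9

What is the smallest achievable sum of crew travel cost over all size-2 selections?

28

Open {Site 2, Site 3}.
  A→Site 2 8, B→Site 2 4, C→Site 3 3, D→Site 2 8, E→Site 2 5  ⇒ total 28.
Compare {Site 1, Site 2}: total 30.
Compare {Site 2, Site 4}: total 31.
No size-2 selection does better; minimum is 28.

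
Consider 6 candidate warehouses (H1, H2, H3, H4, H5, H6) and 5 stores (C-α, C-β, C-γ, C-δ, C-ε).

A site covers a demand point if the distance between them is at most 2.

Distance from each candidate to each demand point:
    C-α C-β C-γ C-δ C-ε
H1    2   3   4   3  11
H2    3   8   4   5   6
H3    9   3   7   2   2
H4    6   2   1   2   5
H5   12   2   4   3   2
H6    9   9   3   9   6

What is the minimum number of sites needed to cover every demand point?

Coverage sets (demand points within 2 of each site):
  H1: {C-α}
  H2: {}
  H3: {C-δ, C-ε}
  H4: {C-β, C-γ, C-δ}
  H5: {C-β, C-ε}
  H6: {}
No 2 sites suffice: every size-2 union leaves at least one demand point uncovered.
But {H1, H3, H4} covers everything, so the minimum is 3.

3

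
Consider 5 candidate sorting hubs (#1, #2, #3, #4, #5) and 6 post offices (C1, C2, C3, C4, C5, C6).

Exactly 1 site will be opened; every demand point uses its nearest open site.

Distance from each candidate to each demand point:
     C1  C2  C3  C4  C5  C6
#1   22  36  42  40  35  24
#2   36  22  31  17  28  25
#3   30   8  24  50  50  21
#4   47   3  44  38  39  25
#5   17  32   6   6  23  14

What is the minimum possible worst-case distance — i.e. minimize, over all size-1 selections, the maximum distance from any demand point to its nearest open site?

Open {#5}.
  Farthest demand point is C2 at distance 32 (to #5); all others are ≤ 32.
With {#2} the worst case is 36.
With {#1} the worst case is 42.
No size-1 selection achieves below 32.

32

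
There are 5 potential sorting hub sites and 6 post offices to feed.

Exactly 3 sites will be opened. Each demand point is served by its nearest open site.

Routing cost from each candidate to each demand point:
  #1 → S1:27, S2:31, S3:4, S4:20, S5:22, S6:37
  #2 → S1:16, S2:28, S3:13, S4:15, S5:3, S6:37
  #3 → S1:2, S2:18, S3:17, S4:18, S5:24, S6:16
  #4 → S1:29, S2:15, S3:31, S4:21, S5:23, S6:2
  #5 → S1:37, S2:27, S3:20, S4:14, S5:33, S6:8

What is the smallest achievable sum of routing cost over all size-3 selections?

50

Open {#2, #3, #4}.
  S1→#3 2, S2→#4 15, S3→#2 13, S4→#2 15, S5→#2 3, S6→#4 2  ⇒ total 50.
Compare {#1, #2, #4}: total 55.
Compare {#1, #2, #3}: total 58.
No size-3 selection does better; minimum is 50.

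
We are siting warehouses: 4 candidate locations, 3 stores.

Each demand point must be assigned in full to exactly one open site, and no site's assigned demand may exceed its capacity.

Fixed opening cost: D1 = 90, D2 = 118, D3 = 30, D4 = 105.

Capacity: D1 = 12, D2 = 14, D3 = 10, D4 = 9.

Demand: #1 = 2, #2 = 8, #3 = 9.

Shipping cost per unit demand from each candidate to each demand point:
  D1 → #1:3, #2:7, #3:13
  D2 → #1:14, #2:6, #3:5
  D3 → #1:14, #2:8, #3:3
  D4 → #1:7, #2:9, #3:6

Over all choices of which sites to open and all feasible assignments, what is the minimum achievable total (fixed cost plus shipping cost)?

Open {D1, D3}; cheapest assignment that respects the capacities:
  D1 (cap 12, load 10): #1, #2 — cost 2×3 + 8×7 = 62
  D3 (cap 10, load 9): #3 — cost 9×3 = 27
  Shipping 89, fixed 120 → total 209.
  Any other capacity-feasible assignment to {D1, D3} ships for at least 89.
Compare {D2, D3}: its best feasible assignment gives total 251.
Compare {D3, D4}: its best feasible assignment gives total 281.
Every other set of open sites that can feasibly serve all demand totals ≥ 251 even under its best assignment. Minimum: 209.

209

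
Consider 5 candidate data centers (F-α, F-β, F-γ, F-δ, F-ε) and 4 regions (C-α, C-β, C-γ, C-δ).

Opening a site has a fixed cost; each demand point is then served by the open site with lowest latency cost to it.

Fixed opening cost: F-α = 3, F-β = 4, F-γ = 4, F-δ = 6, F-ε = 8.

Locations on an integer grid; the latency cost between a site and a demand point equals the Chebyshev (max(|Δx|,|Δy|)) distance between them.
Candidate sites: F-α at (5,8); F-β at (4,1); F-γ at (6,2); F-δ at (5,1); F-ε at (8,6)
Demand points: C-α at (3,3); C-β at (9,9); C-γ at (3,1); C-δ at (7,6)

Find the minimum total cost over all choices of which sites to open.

Open {F-α, F-β}: assign each demand point to its cheapest open site.
  C-α→F-β 2, C-β→F-α 4, C-γ→F-β 1, C-δ→F-α 2
  latency cost 9, fixed 7 → total 16.
Compare {F-α, F-γ}: latency cost 12 + fixed 7 = 19.
Compare {F-α, F-δ}: latency cost 10 + fixed 9 = 19.
Compare {F-β, F-ε}: latency cost 7 + fixed 12 = 19.
All other subsets cost ≥ 19. Minimum total cost: 16.

16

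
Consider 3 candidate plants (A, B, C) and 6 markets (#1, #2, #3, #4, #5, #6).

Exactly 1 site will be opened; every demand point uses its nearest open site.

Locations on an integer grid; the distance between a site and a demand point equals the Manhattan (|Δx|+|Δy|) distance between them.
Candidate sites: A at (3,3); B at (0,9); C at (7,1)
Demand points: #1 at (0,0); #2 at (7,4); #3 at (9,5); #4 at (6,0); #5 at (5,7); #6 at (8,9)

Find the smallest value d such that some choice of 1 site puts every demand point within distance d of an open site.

9

Open {C}.
  Farthest demand point is #6 at distance 9 (to C); all others are ≤ 9.
With {A} the worst case is 11.
With {B} the worst case is 15.
No size-1 selection achieves below 9.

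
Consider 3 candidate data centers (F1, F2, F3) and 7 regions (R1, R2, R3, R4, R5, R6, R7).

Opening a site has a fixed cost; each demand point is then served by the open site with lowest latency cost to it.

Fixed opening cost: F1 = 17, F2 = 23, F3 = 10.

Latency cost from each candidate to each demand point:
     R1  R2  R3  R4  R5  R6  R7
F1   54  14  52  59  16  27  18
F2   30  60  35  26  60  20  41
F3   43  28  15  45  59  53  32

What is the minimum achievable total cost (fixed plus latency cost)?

189

Open {F1, F2, F3}: assign each demand point to its cheapest open site.
  R1→F2 30, R2→F1 14, R3→F3 15, R4→F2 26, R5→F1 16, R6→F2 20, R7→F1 18
  latency cost 139, fixed 50 → total 189.
Compare {F1, F2}: latency cost 159 + fixed 40 = 199.
Compare {F1, F3}: latency cost 178 + fixed 27 = 205.
Compare {F2, F3}: latency cost 210 + fixed 33 = 243.
All other subsets cost ≥ 199. Minimum total cost: 189.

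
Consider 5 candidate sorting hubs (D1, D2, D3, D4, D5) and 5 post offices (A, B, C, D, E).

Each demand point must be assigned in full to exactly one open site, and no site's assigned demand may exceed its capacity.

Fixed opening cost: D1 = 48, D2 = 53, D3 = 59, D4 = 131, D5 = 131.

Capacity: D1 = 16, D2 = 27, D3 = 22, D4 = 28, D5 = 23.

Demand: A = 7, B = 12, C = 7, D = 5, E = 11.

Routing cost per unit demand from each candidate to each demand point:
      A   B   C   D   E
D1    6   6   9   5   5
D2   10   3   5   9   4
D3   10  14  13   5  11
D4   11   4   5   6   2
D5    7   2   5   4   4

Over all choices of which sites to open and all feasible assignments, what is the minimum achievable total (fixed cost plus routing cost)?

Open {D1, D2}; cheapest assignment that respects the capacities:
  D1 (cap 16, load 16): D, E — cost 5×5 + 11×5 = 80
  D2 (cap 27, load 26): A, B, C — cost 7×10 + 12×3 + 7×5 = 141
  Shipping 221, fixed 101 → total 322.
  Any other capacity-feasible assignment to {D1, D2} ships for at least 221.
Compare {D2, D5}: its best feasible assignment gives total 368.
Compare {D1, D2, D3}: its best feasible assignment gives total 370.
Every other set of open sites that can feasibly serve all demand totals ≥ 368 even under its best assignment. Minimum: 322.

322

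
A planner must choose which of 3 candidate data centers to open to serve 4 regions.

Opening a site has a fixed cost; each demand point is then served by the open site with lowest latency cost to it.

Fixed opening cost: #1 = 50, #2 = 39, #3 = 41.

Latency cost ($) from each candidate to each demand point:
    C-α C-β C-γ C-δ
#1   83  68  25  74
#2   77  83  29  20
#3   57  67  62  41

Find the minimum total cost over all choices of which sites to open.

Open {#2}: assign each demand point to its cheapest open site.
  C-α→#2 77, C-β→#2 83, C-γ→#2 29, C-δ→#2 20
  latency cost 209, fixed 39 → total 248.
Compare {#2, #3}: latency cost 173 + fixed 80 = 253.
Compare {#3}: latency cost 227 + fixed 41 = 268.
Compare {#1, #2}: latency cost 190 + fixed 89 = 279.
All other subsets cost ≥ 253. Minimum total cost: 248.

248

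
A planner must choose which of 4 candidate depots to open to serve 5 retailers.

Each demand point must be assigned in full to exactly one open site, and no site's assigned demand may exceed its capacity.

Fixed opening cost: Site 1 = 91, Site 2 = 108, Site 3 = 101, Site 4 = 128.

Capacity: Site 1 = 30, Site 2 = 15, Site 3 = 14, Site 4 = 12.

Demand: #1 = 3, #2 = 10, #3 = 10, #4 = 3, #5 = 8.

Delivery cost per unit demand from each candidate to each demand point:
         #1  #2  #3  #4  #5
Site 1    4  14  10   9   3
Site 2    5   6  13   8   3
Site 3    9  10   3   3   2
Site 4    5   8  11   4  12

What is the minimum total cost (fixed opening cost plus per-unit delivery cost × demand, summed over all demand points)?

Open {Site 1, Site 3}; cheapest assignment that respects the capacities:
  Site 1 (cap 30, load 21): #1, #2, #5 — cost 3×4 + 10×14 + 8×3 = 176
  Site 3 (cap 14, load 13): #3, #4 — cost 10×3 + 3×3 = 39
  Shipping 215, fixed 192 → total 407.
  Any other capacity-feasible assignment to {Site 1, Site 3} ships for at least 215.
Compare {Site 1, Site 2}: its best feasible assignment gives total 419.
Compare {Site 1, Site 2, Site 3}: its best feasible assignment gives total 435.
Every other set of open sites that can feasibly serve all demand totals ≥ 419 even under its best assignment. Minimum: 407.

407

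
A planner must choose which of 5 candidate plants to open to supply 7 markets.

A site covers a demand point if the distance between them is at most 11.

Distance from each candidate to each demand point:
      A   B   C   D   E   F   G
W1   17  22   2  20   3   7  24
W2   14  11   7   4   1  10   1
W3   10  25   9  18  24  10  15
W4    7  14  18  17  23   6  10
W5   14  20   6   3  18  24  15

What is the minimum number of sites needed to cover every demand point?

Coverage sets (demand points within 11 of each site):
  W1: {C, E, F}
  W2: {B, C, D, E, F, G}
  W3: {A, C, F}
  W4: {A, F, G}
  W5: {C, D}
No single site covers all 7 demand points.
But {W2, W3} covers everything, so the minimum is 2.

2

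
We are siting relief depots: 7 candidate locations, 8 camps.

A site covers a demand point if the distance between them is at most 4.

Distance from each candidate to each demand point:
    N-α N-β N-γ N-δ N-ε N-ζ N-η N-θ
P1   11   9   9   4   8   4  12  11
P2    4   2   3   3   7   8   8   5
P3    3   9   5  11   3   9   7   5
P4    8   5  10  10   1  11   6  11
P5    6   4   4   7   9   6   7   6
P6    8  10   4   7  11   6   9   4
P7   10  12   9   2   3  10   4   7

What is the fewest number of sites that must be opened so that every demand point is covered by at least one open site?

Coverage sets (demand points within 4 of each site):
  P1: {N-δ, N-ζ}
  P2: {N-α, N-β, N-γ, N-δ}
  P3: {N-α, N-ε}
  P4: {N-ε}
  P5: {N-β, N-γ}
  P6: {N-γ, N-θ}
  P7: {N-δ, N-ε, N-η}
No 3 sites suffice: every size-3 union leaves at least one demand point uncovered.
But {P1, P2, P6, P7} covers everything, so the minimum is 4.

4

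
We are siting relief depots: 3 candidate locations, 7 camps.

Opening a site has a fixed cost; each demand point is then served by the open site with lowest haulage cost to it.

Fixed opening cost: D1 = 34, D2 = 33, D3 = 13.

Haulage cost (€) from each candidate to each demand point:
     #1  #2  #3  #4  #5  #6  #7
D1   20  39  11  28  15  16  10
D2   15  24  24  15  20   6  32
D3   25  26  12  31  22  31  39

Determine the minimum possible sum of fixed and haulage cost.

163

Open {D1, D2}: assign each demand point to its cheapest open site.
  #1→D2 15, #2→D2 24, #3→D1 11, #4→D2 15, #5→D1 15, #6→D2 6, #7→D1 10
  haulage cost 96, fixed 67 → total 163.
Compare {D2}: haulage cost 136 + fixed 33 = 169.
Compare {D2, D3}: haulage cost 124 + fixed 46 = 170.
Compare {D1}: haulage cost 139 + fixed 34 = 173.
All other subsets cost ≥ 169. Minimum total cost: 163.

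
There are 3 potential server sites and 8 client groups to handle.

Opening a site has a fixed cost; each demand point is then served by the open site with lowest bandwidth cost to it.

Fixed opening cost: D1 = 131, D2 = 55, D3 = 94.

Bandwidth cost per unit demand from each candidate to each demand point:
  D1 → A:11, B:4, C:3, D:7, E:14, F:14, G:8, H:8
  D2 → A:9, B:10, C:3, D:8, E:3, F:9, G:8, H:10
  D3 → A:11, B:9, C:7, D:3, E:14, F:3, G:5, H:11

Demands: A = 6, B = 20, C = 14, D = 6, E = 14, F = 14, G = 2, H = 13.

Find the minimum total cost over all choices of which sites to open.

667

Open {D2, D3}: assign each demand point to its cheapest open site.
  A→D2 6×9=54, B→D3 20×9=180, C→D2 14×3=42, D→D3 6×3=18, E→D2 14×3=42, F→D3 14×3=42, G→D3 2×5=10, H→D2 13×10=130
  bandwidth cost 518, fixed 149 → total 667.
Compare {D1, D2, D3}: bandwidth cost 392 + fixed 280 = 672.
Compare {D1, D2}: bandwidth cost 506 + fixed 186 = 692.
Compare {D2}: bandwidth cost 658 + fixed 55 = 713.
All other subsets cost ≥ 672. Minimum total cost: 667.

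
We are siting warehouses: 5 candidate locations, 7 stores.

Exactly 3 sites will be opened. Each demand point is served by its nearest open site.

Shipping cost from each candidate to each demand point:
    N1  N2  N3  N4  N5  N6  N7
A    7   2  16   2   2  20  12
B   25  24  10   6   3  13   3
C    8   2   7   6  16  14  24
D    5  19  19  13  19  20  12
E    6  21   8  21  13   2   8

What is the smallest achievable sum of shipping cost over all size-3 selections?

Open {A, B, E}.
  N1→E 6, N2→A 2, N3→E 8, N4→A 2, N5→A 2, N6→E 2, N7→B 3  ⇒ total 25.
Compare {A, C, E}: total 29.
Compare {A, D, E}: total 29.
No size-3 selection does better; minimum is 25.

25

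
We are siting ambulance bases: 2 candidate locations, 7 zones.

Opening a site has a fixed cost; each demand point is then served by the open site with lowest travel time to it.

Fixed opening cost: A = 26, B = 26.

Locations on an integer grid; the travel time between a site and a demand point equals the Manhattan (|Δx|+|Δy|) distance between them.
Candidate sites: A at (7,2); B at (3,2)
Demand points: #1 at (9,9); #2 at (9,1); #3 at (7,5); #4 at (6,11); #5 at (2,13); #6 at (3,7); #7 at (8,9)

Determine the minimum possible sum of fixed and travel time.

Open {A}: assign each demand point to its cheapest open site.
  #1→A 9, #2→A 3, #3→A 3, #4→A 10, #5→A 16, #6→A 9, #7→A 8
  travel time 58, fixed 26 → total 84.
Compare {B}: travel time 68 + fixed 26 = 94.
Compare {A, B}: travel time 50 + fixed 52 = 102.

84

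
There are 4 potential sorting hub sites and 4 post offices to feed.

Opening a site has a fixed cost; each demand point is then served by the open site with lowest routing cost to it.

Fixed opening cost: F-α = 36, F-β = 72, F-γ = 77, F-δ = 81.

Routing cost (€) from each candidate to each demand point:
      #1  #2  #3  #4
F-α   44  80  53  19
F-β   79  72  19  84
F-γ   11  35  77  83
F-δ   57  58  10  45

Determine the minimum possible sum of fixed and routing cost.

Open {F-α, F-γ}: assign each demand point to its cheapest open site.
  #1→F-γ 11, #2→F-γ 35, #3→F-α 53, #4→F-α 19
  routing cost 118, fixed 113 → total 231.
Compare {F-α}: routing cost 196 + fixed 36 = 232.
Compare {F-α, F-δ}: routing cost 131 + fixed 117 = 248.
Compare {F-δ}: routing cost 170 + fixed 81 = 251.
All other subsets cost ≥ 232. Minimum total cost: 231.

231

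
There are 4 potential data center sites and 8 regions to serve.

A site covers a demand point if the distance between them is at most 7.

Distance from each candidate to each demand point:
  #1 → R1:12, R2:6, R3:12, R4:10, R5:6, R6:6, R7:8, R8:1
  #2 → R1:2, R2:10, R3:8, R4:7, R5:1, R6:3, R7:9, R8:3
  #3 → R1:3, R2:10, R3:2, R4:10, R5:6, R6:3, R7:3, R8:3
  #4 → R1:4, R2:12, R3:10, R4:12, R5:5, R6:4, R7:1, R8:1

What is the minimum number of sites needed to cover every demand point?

3

Coverage sets (demand points within 7 of each site):
  #1: {R2, R5, R6, R8}
  #2: {R1, R4, R5, R6, R8}
  #3: {R1, R3, R5, R6, R7, R8}
  #4: {R1, R5, R6, R7, R8}
No 2 sites suffice: every size-2 union leaves at least one demand point uncovered.
But {#1, #2, #3} covers everything, so the minimum is 3.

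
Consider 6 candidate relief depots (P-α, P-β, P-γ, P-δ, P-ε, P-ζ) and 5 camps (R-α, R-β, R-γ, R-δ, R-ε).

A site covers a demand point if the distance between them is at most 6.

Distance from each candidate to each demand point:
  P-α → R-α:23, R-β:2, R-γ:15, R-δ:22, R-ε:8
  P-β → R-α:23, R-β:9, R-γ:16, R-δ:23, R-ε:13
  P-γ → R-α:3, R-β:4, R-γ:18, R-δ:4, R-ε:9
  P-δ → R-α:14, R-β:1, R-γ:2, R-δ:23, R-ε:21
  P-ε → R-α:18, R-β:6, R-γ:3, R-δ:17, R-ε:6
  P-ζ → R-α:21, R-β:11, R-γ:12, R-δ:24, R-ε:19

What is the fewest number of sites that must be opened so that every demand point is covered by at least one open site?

2

Coverage sets (demand points within 6 of each site):
  P-α: {R-β}
  P-β: {}
  P-γ: {R-α, R-β, R-δ}
  P-δ: {R-β, R-γ}
  P-ε: {R-β, R-γ, R-ε}
  P-ζ: {}
No single site covers all 5 demand points.
But {P-γ, P-ε} covers everything, so the minimum is 2.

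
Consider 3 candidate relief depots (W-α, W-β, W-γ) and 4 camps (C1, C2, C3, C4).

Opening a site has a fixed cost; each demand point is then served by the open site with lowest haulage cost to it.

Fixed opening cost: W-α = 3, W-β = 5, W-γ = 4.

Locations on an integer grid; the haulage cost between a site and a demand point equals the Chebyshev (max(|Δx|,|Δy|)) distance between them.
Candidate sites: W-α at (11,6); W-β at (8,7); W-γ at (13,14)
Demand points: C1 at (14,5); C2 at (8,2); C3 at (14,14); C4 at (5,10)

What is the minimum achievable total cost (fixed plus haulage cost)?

21

Open {W-α, W-γ}: assign each demand point to its cheapest open site.
  C1→W-α 3, C2→W-α 4, C3→W-γ 1, C4→W-α 6
  haulage cost 14, fixed 7 → total 21.
Compare {W-α, W-β, W-γ}: haulage cost 11 + fixed 12 = 23.
Compare {W-α}: haulage cost 21 + fixed 3 = 24.
Compare {W-β, W-γ}: haulage cost 15 + fixed 9 = 24.
All other subsets cost ≥ 23. Minimum total cost: 21.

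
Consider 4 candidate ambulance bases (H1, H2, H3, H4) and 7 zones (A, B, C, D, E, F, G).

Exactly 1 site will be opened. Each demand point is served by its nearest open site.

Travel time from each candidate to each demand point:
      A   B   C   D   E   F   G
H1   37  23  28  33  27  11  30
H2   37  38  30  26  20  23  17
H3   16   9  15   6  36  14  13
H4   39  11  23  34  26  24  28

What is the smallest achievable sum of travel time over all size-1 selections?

109

Open {H3}.
  A→H3 16, B→H3 9, C→H3 15, D→H3 6, E→H3 36, F→H3 14, G→H3 13  ⇒ total 109.
Compare {H4}: total 185.
Compare {H1}: total 189.
No size-1 selection does better; minimum is 109.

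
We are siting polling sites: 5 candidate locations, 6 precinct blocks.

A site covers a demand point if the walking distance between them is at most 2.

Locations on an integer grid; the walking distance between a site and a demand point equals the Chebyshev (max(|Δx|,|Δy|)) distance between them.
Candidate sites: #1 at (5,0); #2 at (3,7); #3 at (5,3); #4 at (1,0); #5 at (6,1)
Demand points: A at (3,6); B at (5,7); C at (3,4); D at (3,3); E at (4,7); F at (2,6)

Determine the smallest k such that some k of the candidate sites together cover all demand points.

Coverage sets (demand points within 2 of each site):
  #1: {}
  #2: {A, B, E, F}
  #3: {C, D}
  #4: {}
  #5: {}
No single site covers all 6 demand points.
But {#2, #3} covers everything, so the minimum is 2.

2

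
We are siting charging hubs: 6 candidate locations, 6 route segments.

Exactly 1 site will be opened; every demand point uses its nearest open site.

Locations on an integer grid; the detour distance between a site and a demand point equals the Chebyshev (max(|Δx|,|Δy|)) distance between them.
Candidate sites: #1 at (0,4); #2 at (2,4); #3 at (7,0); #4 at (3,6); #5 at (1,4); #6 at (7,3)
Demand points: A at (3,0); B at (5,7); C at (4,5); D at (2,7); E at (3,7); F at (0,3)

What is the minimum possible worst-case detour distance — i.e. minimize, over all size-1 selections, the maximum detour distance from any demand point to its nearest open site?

4

Open {#2}.
  Farthest demand point is A at detour distance 4 (to #2); all others are ≤ 4.
With {#5} the worst case is 4.
With {#1} the worst case is 5.
No size-1 selection achieves below 4.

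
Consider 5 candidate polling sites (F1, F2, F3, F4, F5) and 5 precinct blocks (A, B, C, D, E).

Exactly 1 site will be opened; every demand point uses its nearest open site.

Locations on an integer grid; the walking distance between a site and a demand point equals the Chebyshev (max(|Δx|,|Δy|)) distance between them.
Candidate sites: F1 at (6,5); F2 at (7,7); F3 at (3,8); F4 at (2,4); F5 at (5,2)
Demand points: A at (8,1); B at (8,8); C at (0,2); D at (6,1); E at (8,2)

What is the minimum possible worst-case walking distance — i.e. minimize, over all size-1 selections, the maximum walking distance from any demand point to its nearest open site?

Open {F1}.
  Farthest demand point is C at walking distance 6 (to F1); all others are ≤ 6.
With {F4} the worst case is 6.
With {F5} the worst case is 6.
No size-1 selection achieves below 6.

6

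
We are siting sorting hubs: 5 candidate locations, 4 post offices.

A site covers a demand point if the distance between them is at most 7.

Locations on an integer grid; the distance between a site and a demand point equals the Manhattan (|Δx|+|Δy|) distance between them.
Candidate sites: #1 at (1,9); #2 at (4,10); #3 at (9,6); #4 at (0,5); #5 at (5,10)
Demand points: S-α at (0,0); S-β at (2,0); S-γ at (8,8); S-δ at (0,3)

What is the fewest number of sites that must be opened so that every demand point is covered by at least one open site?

2

Coverage sets (demand points within 7 of each site):
  #1: {S-δ}
  #2: {S-γ}
  #3: {S-γ}
  #4: {S-α, S-β, S-δ}
  #5: {S-γ}
No single site covers all 4 demand points.
But {#2, #4} covers everything, so the minimum is 2.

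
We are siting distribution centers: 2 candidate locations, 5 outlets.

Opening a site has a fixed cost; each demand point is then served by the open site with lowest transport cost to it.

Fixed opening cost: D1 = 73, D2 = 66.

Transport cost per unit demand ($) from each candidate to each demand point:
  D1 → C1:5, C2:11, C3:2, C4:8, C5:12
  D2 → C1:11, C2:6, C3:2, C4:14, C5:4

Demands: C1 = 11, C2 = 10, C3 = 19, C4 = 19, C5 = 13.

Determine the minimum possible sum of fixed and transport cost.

496

Open {D1, D2}: assign each demand point to its cheapest open site.
  C1→D1 11×5=55, C2→D2 10×6=60, C3→D1 19×2=38, C4→D1 19×8=152, C5→D2 13×4=52
  transport cost 357, fixed 139 → total 496.
Compare {D1}: transport cost 511 + fixed 73 = 584.
Compare {D2}: transport cost 537 + fixed 66 = 603.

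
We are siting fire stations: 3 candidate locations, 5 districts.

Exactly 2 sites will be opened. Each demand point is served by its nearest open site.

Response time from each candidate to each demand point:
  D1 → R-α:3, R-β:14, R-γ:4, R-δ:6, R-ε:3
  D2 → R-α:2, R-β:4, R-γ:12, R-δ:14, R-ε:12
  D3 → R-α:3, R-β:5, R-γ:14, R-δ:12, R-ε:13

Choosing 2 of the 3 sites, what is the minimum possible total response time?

Open {D1, D2}.
  R-α→D2 2, R-β→D2 4, R-γ→D1 4, R-δ→D1 6, R-ε→D1 3  ⇒ total 19.
Compare {D1, D3}: total 21.
Compare {D2, D3}: total 42.

19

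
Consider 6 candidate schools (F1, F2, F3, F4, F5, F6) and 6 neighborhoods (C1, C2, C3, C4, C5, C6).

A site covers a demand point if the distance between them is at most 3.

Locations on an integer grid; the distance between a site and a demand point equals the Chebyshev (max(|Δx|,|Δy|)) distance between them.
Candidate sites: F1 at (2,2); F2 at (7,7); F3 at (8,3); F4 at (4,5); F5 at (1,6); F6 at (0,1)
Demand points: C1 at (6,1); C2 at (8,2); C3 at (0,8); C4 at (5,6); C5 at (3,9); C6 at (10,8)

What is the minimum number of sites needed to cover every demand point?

3

Coverage sets (demand points within 3 of each site):
  F1: {}
  F2: {C4, C6}
  F3: {C1, C2, C4}
  F4: {C4}
  F5: {C3, C5}
  F6: {}
No 2 sites suffice: every size-2 union leaves at least one demand point uncovered.
But {F2, F3, F5} covers everything, so the minimum is 3.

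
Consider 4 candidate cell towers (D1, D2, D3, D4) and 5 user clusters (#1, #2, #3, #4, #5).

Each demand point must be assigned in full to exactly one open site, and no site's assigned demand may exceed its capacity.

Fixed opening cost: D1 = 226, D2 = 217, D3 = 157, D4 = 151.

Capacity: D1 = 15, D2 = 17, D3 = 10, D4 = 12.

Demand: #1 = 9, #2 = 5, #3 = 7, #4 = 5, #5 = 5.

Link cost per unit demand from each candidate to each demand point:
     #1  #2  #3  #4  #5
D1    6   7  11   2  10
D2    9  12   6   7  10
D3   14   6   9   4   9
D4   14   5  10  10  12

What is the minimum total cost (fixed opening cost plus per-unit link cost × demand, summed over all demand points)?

Open {D1, D2}; cheapest assignment that respects the capacities:
  D1 (cap 15, load 14): #1, #2 — cost 9×6 + 5×7 = 89
  D2 (cap 17, load 17): #3, #4, #5 — cost 7×6 + 5×7 + 5×10 = 127
  Shipping 216, fixed 443 → total 659.
  Any other capacity-feasible assignment to {D1, D2} ships for at least 216.
Compare {D1, D3, D4}: its best feasible assignment gives total 738.
Compare {D2, D3, D4}: its best feasible assignment gives total 738.
Every other set of open sites that can feasibly serve all demand totals ≥ 738 even under its best assignment. Minimum: 659.

659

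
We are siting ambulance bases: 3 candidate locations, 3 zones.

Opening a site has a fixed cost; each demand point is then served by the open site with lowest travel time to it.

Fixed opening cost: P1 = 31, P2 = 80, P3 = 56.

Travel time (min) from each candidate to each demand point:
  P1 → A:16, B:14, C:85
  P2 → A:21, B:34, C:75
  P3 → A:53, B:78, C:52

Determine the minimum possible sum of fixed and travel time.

Open {P1}: assign each demand point to its cheapest open site.
  A→P1 16, B→P1 14, C→P1 85
  travel time 115, fixed 31 → total 146.
Compare {P1, P3}: travel time 82 + fixed 87 = 169.
Compare {P2}: travel time 130 + fixed 80 = 210.
Compare {P1, P2}: travel time 105 + fixed 111 = 216.
All other subsets cost ≥ 169. Minimum total cost: 146.

146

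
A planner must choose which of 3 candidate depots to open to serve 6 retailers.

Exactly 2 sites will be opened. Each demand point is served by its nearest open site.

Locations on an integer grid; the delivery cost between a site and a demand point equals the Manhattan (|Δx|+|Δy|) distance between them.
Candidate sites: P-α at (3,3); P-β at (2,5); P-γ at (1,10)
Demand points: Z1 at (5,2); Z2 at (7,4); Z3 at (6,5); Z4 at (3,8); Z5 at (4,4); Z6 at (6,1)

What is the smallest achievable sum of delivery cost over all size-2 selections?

23

Open {P-α, P-β}.
  Z1→P-α 3, Z2→P-α 5, Z3→P-β 4, Z4→P-β 4, Z5→P-α 2, Z6→P-α 5  ⇒ total 23.
Compare {P-α, P-γ}: total 24.
Compare {P-β, P-γ}: total 31.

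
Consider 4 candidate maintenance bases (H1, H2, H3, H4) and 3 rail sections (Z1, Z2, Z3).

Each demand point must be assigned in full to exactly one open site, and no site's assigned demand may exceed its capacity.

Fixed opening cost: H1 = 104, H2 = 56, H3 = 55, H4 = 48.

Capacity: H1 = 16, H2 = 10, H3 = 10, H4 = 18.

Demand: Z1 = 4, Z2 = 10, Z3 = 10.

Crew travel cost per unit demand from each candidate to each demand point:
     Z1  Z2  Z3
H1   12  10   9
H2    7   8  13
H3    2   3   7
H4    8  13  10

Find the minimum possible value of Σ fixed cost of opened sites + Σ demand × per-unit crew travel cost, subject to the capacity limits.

265

Open {H3, H4}; cheapest assignment that respects the capacities:
  H3 (cap 10, load 10): Z2 — cost 10×3 = 30
  H4 (cap 18, load 14): Z1, Z3 — cost 4×8 + 10×10 = 132
  Shipping 162, fixed 103 → total 265.
  Any other capacity-feasible assignment to {H3, H4} ships for at least 162.
Compare {H2, H4}: its best feasible assignment gives total 316.
Compare {H2, H3, H4}: its best feasible assignment gives total 317.
Every other set of open sites that can feasibly serve all demand totals ≥ 316 even under its best assignment. Minimum: 265.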